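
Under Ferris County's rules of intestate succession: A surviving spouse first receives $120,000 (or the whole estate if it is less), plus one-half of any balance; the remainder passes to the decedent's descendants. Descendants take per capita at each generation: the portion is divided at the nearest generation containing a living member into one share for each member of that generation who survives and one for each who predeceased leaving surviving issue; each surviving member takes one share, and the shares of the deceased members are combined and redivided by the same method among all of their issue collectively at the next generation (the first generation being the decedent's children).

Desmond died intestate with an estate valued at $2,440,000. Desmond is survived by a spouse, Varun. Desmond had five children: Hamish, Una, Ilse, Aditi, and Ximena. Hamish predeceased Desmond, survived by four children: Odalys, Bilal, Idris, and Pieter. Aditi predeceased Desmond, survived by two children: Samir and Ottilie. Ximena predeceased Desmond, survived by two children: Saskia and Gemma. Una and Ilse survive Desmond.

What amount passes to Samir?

Varun first takes $120,000, leaving a balance of $2,320,000. Varun then takes one-half of the balance ($1,160,000), for a total of $1,280,000. The remaining $1,160,000 passes to the descendants.
The descendants' portion ($1,160,000) is divided at the children's generation into 5 shares of $232,000. Una and Ilse each take $232,000. The 3 shares of the deceased (Hamish, Aditi, and Ximena) are combined into a pool of $696,000.
That pool ($696,000) is divided at the grandchildren's generation equally among Odalys, Bilal, Idris, Pieter, Samir, Ottilie, Saskia, and Gemma: $87,000 each.

Samir receives $87,000.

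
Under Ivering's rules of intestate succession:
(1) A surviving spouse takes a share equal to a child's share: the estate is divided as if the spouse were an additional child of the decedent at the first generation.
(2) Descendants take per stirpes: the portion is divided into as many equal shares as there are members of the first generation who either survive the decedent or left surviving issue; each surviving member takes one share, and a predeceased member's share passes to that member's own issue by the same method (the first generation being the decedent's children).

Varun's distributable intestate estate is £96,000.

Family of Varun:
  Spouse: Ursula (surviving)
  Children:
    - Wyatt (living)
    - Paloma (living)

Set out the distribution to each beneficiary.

Ursula: £32,000; Wyatt: £32,000; Paloma: £32,000

The spouse counts as an additional share at the children's level, so there are 3 primary shares of £32,000. Ursula takes one such share (£32,000).
The children's combined portion (£64,000) is divided into 2 shares of £32,000: Wyatt and Paloma each take £32,000.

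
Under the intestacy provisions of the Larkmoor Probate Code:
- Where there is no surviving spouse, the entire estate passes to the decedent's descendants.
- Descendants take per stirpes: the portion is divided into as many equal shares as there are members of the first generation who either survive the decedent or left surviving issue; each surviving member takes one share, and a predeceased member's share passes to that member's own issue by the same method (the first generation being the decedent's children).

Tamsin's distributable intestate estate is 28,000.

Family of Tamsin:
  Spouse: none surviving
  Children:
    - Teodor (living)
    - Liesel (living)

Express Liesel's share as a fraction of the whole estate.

The entire 28,000 passes to the descendants.
That amount (28,000) is divided into 2 shares of 14,000: Teodor and Liesel each take 14,000.

Liesel receives 1/2 of the estate.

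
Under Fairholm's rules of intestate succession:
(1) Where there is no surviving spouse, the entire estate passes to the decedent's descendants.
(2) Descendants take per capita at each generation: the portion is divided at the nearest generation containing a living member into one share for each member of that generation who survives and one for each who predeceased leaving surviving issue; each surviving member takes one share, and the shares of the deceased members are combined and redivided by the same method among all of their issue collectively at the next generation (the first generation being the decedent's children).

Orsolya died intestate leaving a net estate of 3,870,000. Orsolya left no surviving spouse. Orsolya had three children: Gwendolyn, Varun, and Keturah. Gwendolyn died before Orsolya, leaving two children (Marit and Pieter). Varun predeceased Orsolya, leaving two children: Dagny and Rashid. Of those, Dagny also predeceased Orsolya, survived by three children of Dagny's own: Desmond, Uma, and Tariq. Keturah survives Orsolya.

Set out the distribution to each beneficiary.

The entire 3,870,000 passes to the descendants.
That amount (3,870,000) is divided at the children's generation into 3 shares of 1,290,000. Keturah takes 1,290,000. The 2 shares of the deceased (Gwendolyn and Varun) are combined into a pool of 2,580,000.
That pool (2,580,000) is divided at the grandchildren's generation into 4 shares of 645,000. Marit, Pieter, and Rashid each take 645,000. The remaining share for the deceased Dagny (645,000) is carried to the next generation.
That pool (645,000) is divided at the great-grandchildren's generation equally among Desmond, Uma, and Tariq: 215,000 each.

Marit: 645,000; Pieter: 645,000; Desmond: 215,000; Uma: 215,000; Tariq: 215,000; Rashid: 645,000; Keturah: 1,290,000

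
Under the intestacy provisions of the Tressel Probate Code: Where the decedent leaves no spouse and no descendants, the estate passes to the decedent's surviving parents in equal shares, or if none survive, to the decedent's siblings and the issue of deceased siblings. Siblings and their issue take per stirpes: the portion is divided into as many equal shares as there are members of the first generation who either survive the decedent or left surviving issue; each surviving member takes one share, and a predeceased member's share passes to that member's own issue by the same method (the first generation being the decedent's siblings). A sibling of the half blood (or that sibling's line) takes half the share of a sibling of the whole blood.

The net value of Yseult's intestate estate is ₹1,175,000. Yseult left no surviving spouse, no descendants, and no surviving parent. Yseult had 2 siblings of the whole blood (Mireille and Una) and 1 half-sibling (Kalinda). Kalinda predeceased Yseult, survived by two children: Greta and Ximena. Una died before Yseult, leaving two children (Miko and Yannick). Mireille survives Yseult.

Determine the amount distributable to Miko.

Miko receives ₹235,000.

The entire ₹1,175,000 passes to the siblings and their issue.
Counting each half-blood sibling's line as half a unit, there are 5/2 units in ₹1,175,000, so one unit is ₹470,000. Whole-blood lines (Mireille and Una) take ₹470,000 each; half-blood lines (Kalinda) take ₹235,000 each.
Kalinda's share (₹235,000) is divided into 2 shares of ₹117,500: Greta and Ximena each take ₹117,500.
Una's share (₹470,000) is divided into 2 shares of ₹235,000: Miko and Yannick each take ₹235,000.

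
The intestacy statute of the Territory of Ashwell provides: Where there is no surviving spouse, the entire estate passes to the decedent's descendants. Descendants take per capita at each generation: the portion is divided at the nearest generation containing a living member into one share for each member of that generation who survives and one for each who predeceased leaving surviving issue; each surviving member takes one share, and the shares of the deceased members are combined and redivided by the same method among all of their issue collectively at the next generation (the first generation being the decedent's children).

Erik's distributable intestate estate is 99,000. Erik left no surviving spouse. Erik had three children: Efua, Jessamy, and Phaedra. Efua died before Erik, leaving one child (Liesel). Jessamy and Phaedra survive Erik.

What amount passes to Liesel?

The entire 99,000 passes to the descendants.
That amount (99,000) is divided at the children's generation into 3 shares of 33,000. Jessamy and Phaedra each take 33,000. The remaining share for the deceased Efua (33,000) is carried to the next generation.
That pool (33,000) passes entirely to Liesel, the sole taker at the grandchildren's generation.

Liesel receives 33,000.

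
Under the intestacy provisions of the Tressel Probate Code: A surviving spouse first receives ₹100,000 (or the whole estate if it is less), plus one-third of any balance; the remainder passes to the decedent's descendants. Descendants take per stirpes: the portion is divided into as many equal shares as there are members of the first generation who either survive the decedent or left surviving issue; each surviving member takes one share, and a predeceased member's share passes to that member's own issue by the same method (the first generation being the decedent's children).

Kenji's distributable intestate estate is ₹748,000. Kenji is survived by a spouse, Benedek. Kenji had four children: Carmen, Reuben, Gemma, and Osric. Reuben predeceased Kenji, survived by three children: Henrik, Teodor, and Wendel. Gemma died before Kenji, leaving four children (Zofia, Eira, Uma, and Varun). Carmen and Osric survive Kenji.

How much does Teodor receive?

Benedek first takes ₹100,000, leaving a balance of ₹648,000. Benedek then takes one-third of the balance (₹216,000), for a total of ₹316,000. The remaining ₹432,000 passes to the descendants.
The descendants' portion (₹432,000) is divided into 4 shares of ₹108,000: Carmen and Osric each take ₹108,000; Reuben's ₹108,000 share passes to Reuben's issue; Gemma's ₹108,000 share passes to Gemma's issue.
Reuben's share (₹108,000) is divided into 3 shares of ₹36,000: Henrik, Teodor, and Wendel each take ₹36,000.
Gemma's share (₹108,000) is divided into 4 shares of ₹27,000: Zofia, Eira, Uma, and Varun each take ₹27,000.

Teodor receives ₹36,000.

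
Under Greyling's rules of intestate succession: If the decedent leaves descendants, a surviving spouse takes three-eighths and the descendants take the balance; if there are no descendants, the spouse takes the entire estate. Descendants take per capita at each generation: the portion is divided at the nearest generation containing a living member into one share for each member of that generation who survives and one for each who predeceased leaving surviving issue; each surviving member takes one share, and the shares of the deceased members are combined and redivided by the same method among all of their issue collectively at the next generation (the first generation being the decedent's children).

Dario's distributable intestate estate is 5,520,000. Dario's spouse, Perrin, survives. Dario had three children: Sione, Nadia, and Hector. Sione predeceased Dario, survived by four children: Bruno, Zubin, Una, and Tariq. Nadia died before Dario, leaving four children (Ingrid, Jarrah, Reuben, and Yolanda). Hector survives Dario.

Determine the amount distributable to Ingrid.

Perrin takes three-eighths of 5,520,000 = 2,070,000. The remaining 3,450,000 passes to the descendants.
The descendants' portion (3,450,000) is divided at the children's generation into 3 shares of 1,150,000. Hector takes 1,150,000. The 2 shares of the deceased (Sione and Nadia) are combined into a pool of 2,300,000.
That pool (2,300,000) is divided at the grandchildren's generation equally among Bruno, Zubin, Una, Tariq, Ingrid, Jarrah, Reuben, and Yolanda: 287,500 each.

Ingrid receives 287,500.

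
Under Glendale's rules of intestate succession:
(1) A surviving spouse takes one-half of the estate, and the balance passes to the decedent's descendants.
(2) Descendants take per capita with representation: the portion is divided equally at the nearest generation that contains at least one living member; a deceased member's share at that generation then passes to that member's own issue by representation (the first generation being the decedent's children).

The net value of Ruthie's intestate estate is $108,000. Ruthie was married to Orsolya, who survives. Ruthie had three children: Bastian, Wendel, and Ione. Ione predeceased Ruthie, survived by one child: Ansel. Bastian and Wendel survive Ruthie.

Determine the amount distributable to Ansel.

Orsolya takes one-half of $108,000 = $54,000. The remaining $54,000 passes to the descendants.
The descendants' portion ($54,000) is divided into 3 shares of $18,000: Bastian and Wendel each take $18,000; Ione's $18,000 share passes to Ione's issue.
Ione's share ($18,000) passes entirely to Ansel.

Ansel receives $18,000.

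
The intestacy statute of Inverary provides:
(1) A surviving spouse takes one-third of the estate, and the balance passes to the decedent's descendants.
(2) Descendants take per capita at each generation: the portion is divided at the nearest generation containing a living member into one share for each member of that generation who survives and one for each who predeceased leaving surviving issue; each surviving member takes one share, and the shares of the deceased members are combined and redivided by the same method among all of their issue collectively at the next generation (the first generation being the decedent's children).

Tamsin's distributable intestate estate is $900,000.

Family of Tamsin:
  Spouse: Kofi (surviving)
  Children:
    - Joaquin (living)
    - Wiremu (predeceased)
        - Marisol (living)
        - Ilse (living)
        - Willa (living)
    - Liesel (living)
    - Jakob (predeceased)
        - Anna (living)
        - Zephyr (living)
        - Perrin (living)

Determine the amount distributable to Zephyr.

Zephyr receives $50,000.

Kofi takes one-third of $900,000 = $300,000. The remaining $600,000 passes to the descendants.
The descendants' portion ($600,000) is divided at the children's generation into 4 shares of $150,000. Joaquin and Liesel each take $150,000. The 2 shares of the deceased (Wiremu and Jakob) are combined into a pool of $300,000.
That pool ($300,000) is divided at the grandchildren's generation equally among Marisol, Ilse, Willa, Anna, Zephyr, and Perrin: $50,000 each.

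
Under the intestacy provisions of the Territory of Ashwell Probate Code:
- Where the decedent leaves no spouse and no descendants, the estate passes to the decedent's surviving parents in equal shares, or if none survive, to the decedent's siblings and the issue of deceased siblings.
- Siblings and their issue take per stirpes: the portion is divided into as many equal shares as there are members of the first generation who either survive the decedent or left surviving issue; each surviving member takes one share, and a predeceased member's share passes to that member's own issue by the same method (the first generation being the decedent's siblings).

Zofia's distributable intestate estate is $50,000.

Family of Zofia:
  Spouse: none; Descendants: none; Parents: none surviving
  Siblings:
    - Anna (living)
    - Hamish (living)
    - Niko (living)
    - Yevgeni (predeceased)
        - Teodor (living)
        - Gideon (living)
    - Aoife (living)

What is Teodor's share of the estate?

Teodor receives $5,000.

The entire $50,000 passes to the siblings and their issue.
That amount ($50,000) is divided into 5 shares of $10,000: Anna, Hamish, Niko, and Aoife each take $10,000; Yevgeni's $10,000 share passes to Yevgeni's issue.
Yevgeni's share ($10,000) is divided into 2 shares of $5,000: Teodor and Gideon each take $5,000.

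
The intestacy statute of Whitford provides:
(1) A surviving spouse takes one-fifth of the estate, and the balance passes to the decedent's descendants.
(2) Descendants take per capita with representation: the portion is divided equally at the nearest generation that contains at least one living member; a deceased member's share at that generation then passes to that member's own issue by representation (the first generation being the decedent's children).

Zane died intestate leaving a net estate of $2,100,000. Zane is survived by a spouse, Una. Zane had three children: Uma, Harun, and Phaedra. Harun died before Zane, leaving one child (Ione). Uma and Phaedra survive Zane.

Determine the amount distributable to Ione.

Una takes one-fifth of $2,100,000 = $420,000. The remaining $1,680,000 passes to the descendants.
The descendants' portion ($1,680,000) is divided into 3 shares of $560,000: Uma and Phaedra each take $560,000; Harun's $560,000 share passes to Harun's issue.
Harun's share ($560,000) passes entirely to Ione.

Ione receives $560,000.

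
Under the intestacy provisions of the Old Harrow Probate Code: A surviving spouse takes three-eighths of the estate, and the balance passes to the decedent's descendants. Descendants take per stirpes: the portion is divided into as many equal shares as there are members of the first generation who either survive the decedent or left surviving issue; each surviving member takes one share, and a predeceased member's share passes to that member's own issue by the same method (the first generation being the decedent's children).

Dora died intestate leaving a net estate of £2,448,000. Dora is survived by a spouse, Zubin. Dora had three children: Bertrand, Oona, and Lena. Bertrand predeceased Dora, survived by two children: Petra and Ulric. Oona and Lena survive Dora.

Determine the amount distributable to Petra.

Petra receives £255,000.

Zubin takes three-eighths of £2,448,000 = £918,000. The remaining £1,530,000 passes to the descendants.
The descendants' portion (£1,530,000) is divided into 3 shares of £510,000: Oona and Lena each take £510,000; Bertrand's £510,000 share passes to Bertrand's issue.
Bertrand's share (£510,000) is divided into 2 shares of £255,000: Petra and Ulric each take £255,000.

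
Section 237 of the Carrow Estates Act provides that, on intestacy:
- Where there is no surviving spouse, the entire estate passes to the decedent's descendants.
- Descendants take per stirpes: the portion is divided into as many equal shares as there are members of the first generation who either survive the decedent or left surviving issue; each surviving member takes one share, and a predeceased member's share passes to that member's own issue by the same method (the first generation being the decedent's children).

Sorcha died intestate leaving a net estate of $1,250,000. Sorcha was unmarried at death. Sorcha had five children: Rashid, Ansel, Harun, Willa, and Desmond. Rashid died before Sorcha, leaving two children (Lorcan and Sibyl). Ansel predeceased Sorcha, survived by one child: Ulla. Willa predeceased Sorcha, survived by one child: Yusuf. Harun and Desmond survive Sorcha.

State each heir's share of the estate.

Lorcan: $125,000; Sibyl: $125,000; Ulla: $250,000; Harun: $250,000; Yusuf: $250,000; Desmond: $250,000

The entire $1,250,000 passes to the descendants.
That amount ($1,250,000) is divided into 5 shares of $250,000: Harun and Desmond each take $250,000; Rashid's $250,000 share passes to Rashid's issue; Ansel's $250,000 share passes to Ansel's issue; Willa's $250,000 share passes to Willa's issue.
Rashid's share ($250,000) is divided into 2 shares of $125,000: Lorcan and Sibyl each take $125,000.
Ansel's share ($250,000) passes entirely to Ulla.
Willa's share ($250,000) passes entirely to Yusuf.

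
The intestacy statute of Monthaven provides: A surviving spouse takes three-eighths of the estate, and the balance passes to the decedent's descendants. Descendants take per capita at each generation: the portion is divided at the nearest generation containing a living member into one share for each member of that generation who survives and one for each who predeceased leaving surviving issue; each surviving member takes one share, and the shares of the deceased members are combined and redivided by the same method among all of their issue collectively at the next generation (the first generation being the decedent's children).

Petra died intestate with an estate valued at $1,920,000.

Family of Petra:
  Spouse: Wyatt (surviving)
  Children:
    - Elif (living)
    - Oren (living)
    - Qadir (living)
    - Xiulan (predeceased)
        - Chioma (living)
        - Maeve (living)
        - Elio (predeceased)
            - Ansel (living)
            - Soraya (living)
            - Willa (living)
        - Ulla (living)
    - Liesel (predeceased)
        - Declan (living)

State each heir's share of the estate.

Wyatt: $720,000; Elif: $240,000; Oren: $240,000; Qadir: $240,000; Chioma: $96,000; Maeve: $96,000; Ansel: $32,000; Soraya: $32,000; Willa: $32,000; Ulla: $96,000; Declan: $96,000

Wyatt takes three-eighths of $1,920,000 = $720,000. The remaining $1,200,000 passes to the descendants.
The descendants' portion ($1,200,000) is divided at the children's generation into 5 shares of $240,000. Elif, Oren, and Qadir each take $240,000. The 2 shares of the deceased (Xiulan and Liesel) are combined into a pool of $480,000.
That pool ($480,000) is divided at the grandchildren's generation into 5 shares of $96,000. Chioma, Maeve, Ulla, and Declan each take $96,000. The remaining share for the deceased Elio ($96,000) is carried to the next generation.
That pool ($96,000) is divided at the great-grandchildren's generation equally among Ansel, Soraya, and Willa: $32,000 each.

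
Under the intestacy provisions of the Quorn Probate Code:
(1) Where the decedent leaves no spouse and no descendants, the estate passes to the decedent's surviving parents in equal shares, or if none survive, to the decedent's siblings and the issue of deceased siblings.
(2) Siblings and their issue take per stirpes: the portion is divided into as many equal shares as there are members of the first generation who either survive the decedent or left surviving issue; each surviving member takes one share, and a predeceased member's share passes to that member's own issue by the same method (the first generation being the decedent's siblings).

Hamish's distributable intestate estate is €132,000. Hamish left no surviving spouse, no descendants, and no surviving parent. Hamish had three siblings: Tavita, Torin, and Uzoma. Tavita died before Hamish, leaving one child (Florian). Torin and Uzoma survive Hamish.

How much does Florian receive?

The entire €132,000 passes to the siblings and their issue.
That amount (€132,000) is divided into 3 shares of €44,000: Torin and Uzoma each take €44,000; Tavita's €44,000 share passes to Tavita's issue.
Tavita's share (€44,000) passes entirely to Florian.

Florian receives €44,000.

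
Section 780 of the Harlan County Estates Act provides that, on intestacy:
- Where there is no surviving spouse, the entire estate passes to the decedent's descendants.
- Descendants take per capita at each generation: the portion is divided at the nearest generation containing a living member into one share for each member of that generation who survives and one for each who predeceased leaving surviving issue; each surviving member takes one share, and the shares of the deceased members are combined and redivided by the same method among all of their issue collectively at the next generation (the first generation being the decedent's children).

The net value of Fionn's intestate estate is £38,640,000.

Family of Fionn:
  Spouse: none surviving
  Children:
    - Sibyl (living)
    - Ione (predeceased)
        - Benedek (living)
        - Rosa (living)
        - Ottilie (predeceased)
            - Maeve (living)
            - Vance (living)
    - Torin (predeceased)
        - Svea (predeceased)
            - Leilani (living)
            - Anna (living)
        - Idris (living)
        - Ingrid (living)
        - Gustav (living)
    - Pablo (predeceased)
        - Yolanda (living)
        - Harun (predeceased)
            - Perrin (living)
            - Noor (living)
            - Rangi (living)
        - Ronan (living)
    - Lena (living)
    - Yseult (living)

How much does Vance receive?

The entire £38,640,000 passes to the descendants.
That amount (£38,640,000) is divided at the children's generation into 6 shares of £6,440,000. Sibyl, Lena, and Yseult each take £6,440,000. The 3 shares of the deceased (Ione, Torin, and Pablo) are combined into a pool of £19,320,000.
That pool (£19,320,000) is divided at the grandchildren's generation into 10 shares of £1,932,000. Benedek, Rosa, Idris, Ingrid, Gustav, Yolanda, and Ronan each take £1,932,000. The 3 shares of the deceased (Ottilie, Svea, and Harun) are combined into a pool of £5,796,000.
That pool (£5,796,000) is divided at the great-grandchildren's generation equally among Maeve, Vance, Leilani, Anna, Perrin, Noor, and Rangi: £828,000 each.

Vance receives £828,000.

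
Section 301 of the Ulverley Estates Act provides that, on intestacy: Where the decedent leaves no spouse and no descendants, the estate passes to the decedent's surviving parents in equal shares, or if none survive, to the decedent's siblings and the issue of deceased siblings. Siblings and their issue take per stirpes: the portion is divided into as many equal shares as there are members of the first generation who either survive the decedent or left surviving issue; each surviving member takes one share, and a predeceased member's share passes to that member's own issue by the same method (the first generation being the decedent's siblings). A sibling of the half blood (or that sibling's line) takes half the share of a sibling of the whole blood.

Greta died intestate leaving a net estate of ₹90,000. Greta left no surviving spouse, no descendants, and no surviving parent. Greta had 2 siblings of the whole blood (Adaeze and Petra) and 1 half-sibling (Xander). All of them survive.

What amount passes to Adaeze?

The entire ₹90,000 passes to the siblings and their issue.
Counting each half-blood sibling's line as half a unit, there are 5/2 units in ₹90,000, so one unit is ₹36,000. Whole-blood lines (Adaeze and Petra) take ₹36,000 each; half-blood lines (Xander) take ₹18,000 each.

Adaeze receives ₹36,000.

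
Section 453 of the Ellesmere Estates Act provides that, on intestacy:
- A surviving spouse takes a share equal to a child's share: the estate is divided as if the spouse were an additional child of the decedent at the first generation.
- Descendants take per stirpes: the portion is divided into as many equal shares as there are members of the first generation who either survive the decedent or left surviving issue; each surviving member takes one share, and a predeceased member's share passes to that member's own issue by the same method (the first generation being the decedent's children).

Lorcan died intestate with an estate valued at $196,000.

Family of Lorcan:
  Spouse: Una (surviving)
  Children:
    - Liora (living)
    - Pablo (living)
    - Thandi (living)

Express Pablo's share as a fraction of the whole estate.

The spouse counts as an additional share at the children's level, so there are 4 primary shares of $49,000. Una takes one such share ($49,000).
The children's combined portion ($147,000) is divided into 3 shares of $49,000: Liora, Pablo, and Thandi each take $49,000.

Pablo receives 1/4 of the estate.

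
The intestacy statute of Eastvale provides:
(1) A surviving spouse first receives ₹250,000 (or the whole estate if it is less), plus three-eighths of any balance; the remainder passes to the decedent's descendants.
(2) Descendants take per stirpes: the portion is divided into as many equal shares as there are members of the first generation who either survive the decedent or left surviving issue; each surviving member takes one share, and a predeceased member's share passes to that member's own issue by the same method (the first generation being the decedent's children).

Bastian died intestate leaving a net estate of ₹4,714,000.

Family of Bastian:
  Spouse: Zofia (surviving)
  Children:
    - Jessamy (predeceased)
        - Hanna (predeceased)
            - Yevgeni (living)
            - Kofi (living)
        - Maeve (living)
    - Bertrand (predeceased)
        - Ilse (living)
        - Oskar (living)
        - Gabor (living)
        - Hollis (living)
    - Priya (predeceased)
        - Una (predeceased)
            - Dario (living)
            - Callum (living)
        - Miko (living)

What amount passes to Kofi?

Zofia first takes ₹250,000, leaving a balance of ₹4,464,000. Zofia then takes three-eighths of the balance (₹1,674,000), for a total of ₹1,924,000. The remaining ₹2,790,000 passes to the descendants.
The descendants' portion (₹2,790,000) is divided into 3 shares of ₹930,000: Jessamy's ₹930,000 share passes to Jessamy's issue; Bertrand's ₹930,000 share passes to Bertrand's issue; Priya's ₹930,000 share passes to Priya's issue.
Jessamy's share (₹930,000) is divided into 2 shares of ₹465,000: Maeve takes ₹465,000; Hanna's ₹465,000 share passes to Hanna's issue.
Hanna's share (₹465,000) is divided into 2 shares of ₹232,500: Yevgeni and Kofi each take ₹232,500.
Bertrand's share (₹930,000) is divided into 4 shares of ₹232,500: Ilse, Oskar, Gabor, and Hollis each take ₹232,500.
Priya's share (₹930,000) is divided into 2 shares of ₹465,000: Miko takes ₹465,000; Una's ₹465,000 share passes to Una's issue.
Una's share (₹465,000) is divided into 2 shares of ₹232,500: Dario and Callum each take ₹232,500.

Kofi receives ₹232,500.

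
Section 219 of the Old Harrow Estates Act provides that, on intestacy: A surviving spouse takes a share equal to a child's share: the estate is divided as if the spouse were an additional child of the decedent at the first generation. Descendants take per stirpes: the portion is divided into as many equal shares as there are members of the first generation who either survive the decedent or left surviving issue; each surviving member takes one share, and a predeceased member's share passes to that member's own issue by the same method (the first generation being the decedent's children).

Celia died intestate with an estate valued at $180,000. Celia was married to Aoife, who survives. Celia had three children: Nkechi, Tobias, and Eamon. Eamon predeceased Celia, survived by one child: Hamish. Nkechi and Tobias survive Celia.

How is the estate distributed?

Aoife: $45,000; Nkechi: $45,000; Tobias: $45,000; Hamish: $45,000

The spouse counts as an additional share at the children's level, so there are 4 primary shares of $45,000. Aoife takes one such share ($45,000).
The children's combined portion ($135,000) is divided into 3 shares of $45,000: Nkechi and Tobias each take $45,000; Eamon's $45,000 share passes to Eamon's issue.
Eamon's share ($45,000) passes entirely to Hamish.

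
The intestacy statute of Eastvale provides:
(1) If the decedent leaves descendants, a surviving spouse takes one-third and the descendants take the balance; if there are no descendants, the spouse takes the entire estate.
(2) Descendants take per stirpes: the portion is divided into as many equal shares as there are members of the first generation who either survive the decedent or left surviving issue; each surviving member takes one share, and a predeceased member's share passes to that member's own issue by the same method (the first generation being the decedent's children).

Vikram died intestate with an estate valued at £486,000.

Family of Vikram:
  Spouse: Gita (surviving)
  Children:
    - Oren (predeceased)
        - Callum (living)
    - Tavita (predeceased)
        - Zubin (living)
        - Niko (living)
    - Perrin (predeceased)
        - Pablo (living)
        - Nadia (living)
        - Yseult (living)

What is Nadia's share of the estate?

Nadia receives £36,000.

Gita takes one-third of £486,000 = £162,000. The remaining £324,000 passes to the descendants.
The descendants' portion (£324,000) is divided into 3 shares of £108,000: Oren's £108,000 share passes to Oren's issue; Tavita's £108,000 share passes to Tavita's issue; Perrin's £108,000 share passes to Perrin's issue.
Oren's share (£108,000) passes entirely to Callum.
Tavita's share (£108,000) is divided into 2 shares of £54,000: Zubin and Niko each take £54,000.
Perrin's share (£108,000) is divided into 3 shares of £36,000: Pablo, Nadia, and Yseult each take £36,000.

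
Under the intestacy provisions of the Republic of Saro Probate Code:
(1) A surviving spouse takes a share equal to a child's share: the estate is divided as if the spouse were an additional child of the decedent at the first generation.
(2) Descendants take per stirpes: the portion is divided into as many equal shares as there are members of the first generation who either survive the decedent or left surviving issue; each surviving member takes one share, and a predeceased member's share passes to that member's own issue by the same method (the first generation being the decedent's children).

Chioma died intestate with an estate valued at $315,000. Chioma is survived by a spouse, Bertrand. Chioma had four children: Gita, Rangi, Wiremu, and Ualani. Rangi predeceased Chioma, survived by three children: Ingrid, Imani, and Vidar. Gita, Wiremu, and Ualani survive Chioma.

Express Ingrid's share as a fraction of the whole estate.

Ingrid receives 1/15 of the estate.

The spouse counts as an additional share at the children's level, so there are 5 primary shares of $63,000. Bertrand takes one such share ($63,000).
The children's combined portion ($252,000) is divided into 4 shares of $63,000: Gita, Wiremu, and Ualani each take $63,000; Rangi's $63,000 share passes to Rangi's issue.
Rangi's share ($63,000) is divided into 3 shares of $21,000: Ingrid, Imani, and Vidar each take $21,000.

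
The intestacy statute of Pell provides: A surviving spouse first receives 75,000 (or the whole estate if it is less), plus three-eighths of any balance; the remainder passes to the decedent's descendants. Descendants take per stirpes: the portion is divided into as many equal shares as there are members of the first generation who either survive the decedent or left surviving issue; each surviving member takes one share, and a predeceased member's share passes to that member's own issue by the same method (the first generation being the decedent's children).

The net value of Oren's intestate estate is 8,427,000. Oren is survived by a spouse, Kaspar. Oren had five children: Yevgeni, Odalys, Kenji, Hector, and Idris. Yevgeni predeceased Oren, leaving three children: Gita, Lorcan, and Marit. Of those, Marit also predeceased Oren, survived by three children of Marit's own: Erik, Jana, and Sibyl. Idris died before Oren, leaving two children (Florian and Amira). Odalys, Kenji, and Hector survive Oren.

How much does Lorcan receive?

Lorcan receives 348,000.

Kaspar first takes 75,000, leaving a balance of 8,352,000. Kaspar then takes three-eighths of the balance (3,132,000), for a total of 3,207,000. The remaining 5,220,000 passes to the descendants.
The descendants' portion (5,220,000) is divided into 5 shares of 1,044,000: Odalys, Kenji, and Hector each take 1,044,000; Yevgeni's 1,044,000 share passes to Yevgeni's issue; Idris's 1,044,000 share passes to Idris's issue.
Yevgeni's share (1,044,000) is divided into 3 shares of 348,000: Gita and Lorcan each take 348,000; Marit's 348,000 share passes to Marit's issue.
Marit's share (348,000) is divided into 3 shares of 116,000: Erik, Jana, and Sibyl each take 116,000.
Idris's share (1,044,000) is divided into 2 shares of 522,000: Florian and Amira each take 522,000.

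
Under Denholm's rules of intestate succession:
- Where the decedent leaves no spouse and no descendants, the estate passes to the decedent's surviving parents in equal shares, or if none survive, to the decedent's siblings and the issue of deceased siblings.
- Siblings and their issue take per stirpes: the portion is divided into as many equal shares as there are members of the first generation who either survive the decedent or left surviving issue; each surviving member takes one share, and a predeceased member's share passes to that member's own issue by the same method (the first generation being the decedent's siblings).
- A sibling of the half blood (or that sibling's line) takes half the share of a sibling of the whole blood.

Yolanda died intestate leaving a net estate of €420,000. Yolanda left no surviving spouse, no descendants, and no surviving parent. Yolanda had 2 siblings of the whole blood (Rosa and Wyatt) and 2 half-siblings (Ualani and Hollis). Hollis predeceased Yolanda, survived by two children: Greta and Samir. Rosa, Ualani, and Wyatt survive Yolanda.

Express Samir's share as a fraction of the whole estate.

The entire €420,000 passes to the siblings and their issue.
Counting each half-blood sibling's line as half a unit, there are 3 units in €420,000, so one unit is €140,000. Whole-blood lines (Rosa and Wyatt) take €140,000 each; half-blood lines (Ualani and Hollis) take €70,000 each.
Hollis's share (€70,000) is divided into 2 shares of €35,000: Greta and Samir each take €35,000.

Samir receives 1/12 of the estate.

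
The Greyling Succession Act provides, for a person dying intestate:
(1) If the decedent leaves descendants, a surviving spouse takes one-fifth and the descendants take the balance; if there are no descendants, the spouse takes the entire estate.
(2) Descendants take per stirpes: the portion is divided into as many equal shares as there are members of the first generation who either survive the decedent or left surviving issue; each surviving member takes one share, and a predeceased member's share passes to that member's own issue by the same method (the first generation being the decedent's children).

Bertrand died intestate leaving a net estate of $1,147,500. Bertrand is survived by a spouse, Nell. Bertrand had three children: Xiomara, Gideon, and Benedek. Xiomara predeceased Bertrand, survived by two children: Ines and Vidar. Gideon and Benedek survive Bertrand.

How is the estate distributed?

Nell takes one-fifth of $1,147,500 = $229,500. The remaining $918,000 passes to the descendants.
The descendants' portion ($918,000) is divided into 3 shares of $306,000: Gideon and Benedek each take $306,000; Xiomara's $306,000 share passes to Xiomara's issue.
Xiomara's share ($306,000) is divided into 2 shares of $153,000: Ines and Vidar each take $153,000.

Nell: $229,500; Ines: $153,000; Vidar: $153,000; Gideon: $306,000; Benedek: $306,000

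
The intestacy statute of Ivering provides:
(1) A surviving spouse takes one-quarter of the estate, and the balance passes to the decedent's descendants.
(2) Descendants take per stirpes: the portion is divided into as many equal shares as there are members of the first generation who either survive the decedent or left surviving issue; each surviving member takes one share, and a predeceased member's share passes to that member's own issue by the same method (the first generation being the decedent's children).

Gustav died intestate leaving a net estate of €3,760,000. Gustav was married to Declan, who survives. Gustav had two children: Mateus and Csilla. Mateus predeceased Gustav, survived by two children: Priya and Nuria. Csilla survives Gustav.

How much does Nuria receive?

Nuria receives €705,000.

Declan takes one-quarter of €3,760,000 = €940,000. The remaining €2,820,000 passes to the descendants.
The descendants' portion (€2,820,000) is divided into 2 shares of €1,410,000: Csilla takes €1,410,000; Mateus's €1,410,000 share passes to Mateus's issue.
Mateus's share (€1,410,000) is divided into 2 shares of €705,000: Priya and Nuria each take €705,000.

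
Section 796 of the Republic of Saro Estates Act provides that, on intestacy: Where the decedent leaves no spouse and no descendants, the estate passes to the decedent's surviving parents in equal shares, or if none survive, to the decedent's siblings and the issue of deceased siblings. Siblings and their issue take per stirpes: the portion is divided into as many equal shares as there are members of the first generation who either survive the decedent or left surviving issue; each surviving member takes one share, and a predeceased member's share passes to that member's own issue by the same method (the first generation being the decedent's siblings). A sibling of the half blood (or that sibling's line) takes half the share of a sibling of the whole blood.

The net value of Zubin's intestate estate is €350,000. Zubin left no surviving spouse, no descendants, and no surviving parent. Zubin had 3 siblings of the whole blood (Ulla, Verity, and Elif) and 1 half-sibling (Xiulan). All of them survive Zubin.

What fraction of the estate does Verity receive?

The entire €350,000 passes to the siblings and their issue.
Counting each half-blood sibling's line as half a unit, there are 7/2 units in €350,000, so one unit is €100,000. Whole-blood lines (Ulla, Verity, and Elif) take €100,000 each; half-blood lines (Xiulan) take €50,000 each.

Verity receives 2/7 of the estate.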